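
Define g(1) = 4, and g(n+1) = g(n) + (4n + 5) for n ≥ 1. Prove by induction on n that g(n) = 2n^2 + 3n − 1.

Base case: g(1) = 4, and 2·1^2 + 3·1 − 1 = 4.
Assume g(r) = 2r^2 + 3r − 1.
Then g(r+1) = g(r) + (4r + 5) = (2r^2 + 3r − 1) + (4r + 5) = 2r^2 + 7r + 4,
and 2·(r+1)^2 + 3·(r+1) − 1 = 2r^2 + 7r + 4.
By induction, g(n) = 2n^2 + 3n − 1 for all n ≥ 1.

g(n) = 2n^2 + 3n − 1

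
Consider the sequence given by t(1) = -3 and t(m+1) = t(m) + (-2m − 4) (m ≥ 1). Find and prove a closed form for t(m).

Claim: t(m) = -m^2 − 3m + 1.

Base case: t(1) = -3, and -1^2 − 3·1 + 1 = -3.
Assume t(k) = -k^2 − 3k + 1.
Then t(k+1) = t(k) + (-2k − 4) = (-k^2 − 3k + 1) + (-2k − 4) = -k^2 − 5k − 3,
and -(k+1)^2 − 3·(k+1) + 1 = -k^2 − 5k − 3.
By induction, t(m) = -m^2 − 3m + 1 for all m ≥ 1.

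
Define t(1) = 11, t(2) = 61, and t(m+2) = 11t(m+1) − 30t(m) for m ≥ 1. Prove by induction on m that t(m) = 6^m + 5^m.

Base cases: t(1) = 11 and 6^1 + 5^1 = 11; t(2) = 61 and 6^2 + 5^2 = 61.
Assume t(j) = 6^j + 5^j for all 1 ≤ j ≤ k, where k ≥ 2.
Then t(k+1) = 11t(k) − 30t(k−1) = 11·(6^k + 5^k) − 30·(6^{k−1} + 5^{k−1}) = (11·6 − 30)6^{k−1} + (11·5 − 30)5^{k−1} = 36·6^{k−1} + 25·5^{k−1} = 6^{k+1} + 5^{k+1}.
By strong induction, t(m) = 6^m + 5^m for all m ≥ 1.

t(m) = 6^m + 5^m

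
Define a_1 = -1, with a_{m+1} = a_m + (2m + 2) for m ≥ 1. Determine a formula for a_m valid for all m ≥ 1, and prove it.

Claim: a_m = m^2 + m − 3.

Base case: a_1 = -1, and 1^2 + 1 − 3 = -1.
Assume a_j = j^2 + j − 3.
Then a_{j+1} = a_j + (2j + 2) = (j^2 + j − 3) + (2j + 2) = j^2 + 3j − 1,
and (j+1)^2 + (j+1) − 3 = j^2 + 3j − 1.
This completes the inductive step, so a_m = m^2 + m − 3 for all m ≥ 1.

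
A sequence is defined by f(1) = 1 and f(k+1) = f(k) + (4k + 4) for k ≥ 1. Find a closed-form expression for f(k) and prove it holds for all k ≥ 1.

Claim: f(k) = 2k^2 + 2k − 3.

Base case: f(1) = 1, and 2·1^2 + 2·1 − 3 = 1.
Assume f(m) = 2m^2 + 2m − 3.
Then f(m+1) = f(m) + (4m + 4) = (2m^2 + 2m − 3) + (4m + 4) = 2m^2 + 6m + 1,
and 2·(m+1)^2 + 2·(m+1) − 3 = 2m^2 + 6m + 1.
By induction, f(k) = 2k^2 + 2k − 3 for all k ≥ 1.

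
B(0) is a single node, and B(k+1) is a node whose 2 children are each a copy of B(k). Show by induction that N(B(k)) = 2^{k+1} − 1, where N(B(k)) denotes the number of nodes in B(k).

Base case: N(B(0)) = 1, and 2^{0+1} − 1 = 1.
Assume N(B(m)) = 2^{m+1} − 1.
Then N(B(m+1)) = 1 + 2N(B(m)) = 1 + 2(2^{m+1} − 1) = 2^{m+2} − 2 + 1 = 2^{m+2} − 1.
This completes the inductive step, so N(B(k)) = 2^{k+1} − 1 for all k ≥ 0.

N(B(k)) = 2^{k+1} − 1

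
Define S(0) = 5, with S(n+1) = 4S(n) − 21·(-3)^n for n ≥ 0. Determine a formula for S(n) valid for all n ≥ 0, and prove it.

Claim: S(n) = 2·4^n + 3·(-3)^n.

Base case: S(0) = 5, and 2·4^0 + 3·(-3)^0 = 2 + 3 = 5.
Assume S(k) = 2·4^k + 3·(-3)^k for some k ≥ 0.
Then S(k+1) = 4S(k) − 21·(-3)^k = 4·(2·4^k + 3·(-3)^k) − 21·(-3)^k = 2·4^{k+1} + 12·(-3)^k − 21·(-3)^k = 2·4^{k+1} − 9·(-3)^k = 2·4^{k+1} + 3·(-3)^{k+1}.
By induction, S(n) = 2·4^n + 3·(-3)^n for all n ≥ 0.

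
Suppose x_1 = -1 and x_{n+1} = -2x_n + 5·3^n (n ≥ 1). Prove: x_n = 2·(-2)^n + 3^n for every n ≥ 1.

Base case: x_1 = -1, and 2·(-2)^1 + 3^1 = -4 + 3 = -1.
Assume x_j = 2·(-2)^j + 3^j for some j ≥ 1.
Then x_{j+1} = -2x_j + 5·3^j = -2·(2·(-2)^j + 3^j) + 5·3^j = 2·(-2)^{j+1} − 2·3^j + 5·3^j = 2·(-2)^{j+1} + 3·3^j = 2·(-2)^{j+1} + 3^{j+1}.
Hence x_n = 2·(-2)^n + 3^n for every n ≥ 1, by induction.

x_n = 2·(-2)^n + 3^n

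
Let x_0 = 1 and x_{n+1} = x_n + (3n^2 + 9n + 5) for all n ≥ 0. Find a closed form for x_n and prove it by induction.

Claim: x_n = n^3 + 3n^2 + n + 1.

Base case: x_0 = 1, and 0^3 + 3·0^2 + 0 + 1 = 1.
Assume x_j = j^3 + 3j^2 + j + 1.
Then x_{j+1} = x_j + (3j^2 + 9j + 5) = (j^3 + 3j^2 + j + 1) + (3j^2 + 9j + 5) = j^3 + 6j^2 + 10j + 6,
and (j+1)^3 + 3·(j+1)^2 + (j+1) + 1 = j^3 + 6j^2 + 10j + 6.
This completes the inductive step, so x_n = n^3 + 3n^2 + n + 1 for all n ≥ 0.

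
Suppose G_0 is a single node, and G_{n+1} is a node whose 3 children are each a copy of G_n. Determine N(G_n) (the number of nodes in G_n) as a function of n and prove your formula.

Claim: N(G_n) = (3^{n+1} − 1)/2.

Base case: N(G_0) = 1, and (3^{0+1} − 1)/2 = 1.
Assume N(G_m) = (3^{m+1} − 1)/2.
Then N(G_{m+1}) = 1 + 3N(G_m) = 1 + 3·(3^{m+1} − 1)/2 = 1 + (3^{m+2} − 3)/2 = (2 + 3^{m+2} − 3)/2 = (3^{m+2} − 1)/2.
This completes the inductive step, so N(G_n) = (3^{n+1} − 1)/2 for all n ≥ 0.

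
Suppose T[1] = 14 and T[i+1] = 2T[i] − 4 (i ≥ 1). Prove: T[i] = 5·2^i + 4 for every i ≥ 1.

Base case: T[1] = 14, and 5·2^1 + 4 = 10 + 4 = 14.
Assume T[r] = 5·2^r + 4 for some r ≥ 1.
Then T[r+1] = 2T[r] − 4 = 2·(5·2^r + 4) − 4 = 10·2^r + 8 − 4 = 5·2^{r+1} + 4.
By induction, T[i] = 5·2^i + 4 for all i ≥ 1.

T[i] = 5·2^i + 4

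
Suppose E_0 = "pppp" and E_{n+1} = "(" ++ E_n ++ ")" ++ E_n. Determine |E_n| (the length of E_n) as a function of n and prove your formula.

Claim: |E_n| = 6·2^n − 2.

Base case: |E_0| = 4, and 6·2^0 − 2 = 4.
Assume |E_k| = 6·2^k − 2.
Then |E_{k+1}| = 1 + |E_k| + 1 + |E_k| = 2|E_k| + 2 = 2(6·2^k − 2) + 2 = 6·2^{k+1} − 4 + 2 = 6·2^{k+1} − 2.
Hence |E_n| = 6·2^n − 2 for every n ≥ 0, by induction.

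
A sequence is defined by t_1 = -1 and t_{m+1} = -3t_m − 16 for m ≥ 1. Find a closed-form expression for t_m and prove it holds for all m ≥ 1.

Claim: t_m = -(-3)^m − 4.

Base case: t_1 = -1, and -(-3)^1 − 4 = 3 − 4 = -1.
Assume t_j = -(-3)^j − 4 for some j ≥ 1.
Then t_{j+1} = -3t_j − 16 = -3·(-(-3)^j − 4) − 16 = 3·(-3)^j + 12 − 16 = -(-3)^{j+1} − 4.
Hence t_m = -(-3)^m − 4 for every m ≥ 1, by induction.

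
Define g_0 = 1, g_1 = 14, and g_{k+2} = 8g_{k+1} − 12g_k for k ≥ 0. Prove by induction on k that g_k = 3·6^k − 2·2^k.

Base cases: g_0 = 1 and 3·6^0 − 2·2^0 = 1; g_1 = 14 and 3·6^1 − 2·2^1 = 14.
Assume g_j = 3·6^j − 2·2^j for all 0 ≤ j ≤ m, where m ≥ 1.
Then g_{m+1} = 8g_m − 12g_{m−1} = 8·(3·6^m − 2·2^m) − 12·(3·6^{m−1} − 2·2^{m−1}) = 3·(8·6 − 12)6^{m−1} − 2·(8·2 − 12)2^{m−1} = 108·6^{m−1} − 8·2^{m−1} = 3·6^{m+1} − 2·2^{m+1}.
This completes the inductive step, so g_k = 3·6^k − 2·2^k for all k ≥ 0.

g_k = 3·6^k − 2·2^k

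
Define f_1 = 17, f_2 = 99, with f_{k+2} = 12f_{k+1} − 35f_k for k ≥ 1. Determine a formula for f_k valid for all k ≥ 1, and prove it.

Claim: f_k = 2·5^k + 7^k.

Base cases: f_1 = 17 and 2·5^1 + 7^1 = 17; f_2 = 99 and 2·5^2 + 7^2 = 99.
Assume f_j = 2·5^j + 7^j for all 1 ≤ j ≤ m, where m ≥ 2.
Then f_{m+1} = 12f_m − 35f_{m−1} = 12·(2·5^m + 7^m) − 35·(2·5^{m−1} + 7^{m−1}) = 2·(12·5 − 35)5^{m−1} + (12·7 − 35)7^{m−1} = 50·5^{m−1} + 49·7^{m−1} = 2·5^{m+1} + 7^{m+1}.
This completes the inductive step, so f_k = 2·5^k + 7^k for all k ≥ 1.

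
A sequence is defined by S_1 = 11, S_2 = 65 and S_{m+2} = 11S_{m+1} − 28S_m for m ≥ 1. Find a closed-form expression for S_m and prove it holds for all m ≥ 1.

Claim: S_m = 4^m + 7^m.

Base cases: S_1 = 11 and 4^1 + 7^1 = 11; S_2 = 65 and 4^2 + 7^2 = 65.
Assume S_j = 4^j + 7^j for all 1 ≤ j ≤ k, where k ≥ 2.
Then S_{k+1} = 11S_k − 28S_{k−1} = 11·(4^k + 7^k) − 28·(4^{k−1} + 7^{k−1}) = (11·4 − 28)4^{k−1} + (11·7 − 28)7^{k−1} = 16·4^{k−1} + 49·7^{k−1} = 4^{k+1} + 7^{k+1}.
By strong induction, S_m = 4^m + 7^m for all m ≥ 1.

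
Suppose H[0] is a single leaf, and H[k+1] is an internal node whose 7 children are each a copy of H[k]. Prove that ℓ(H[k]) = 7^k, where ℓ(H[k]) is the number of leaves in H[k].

Base case: ℓ(H[0]) = 1, and 7^0 = 1.
Assume ℓ(H[j]) = 7^j.
Then ℓ(H[j+1]) = 7·ℓ(H[j]) = 7·7^j = 7^{j+1}.
This completes the inductive step, so ℓ(H[k]) = 7^k for all k ≥ 0.

ℓ(H[k]) = 7^k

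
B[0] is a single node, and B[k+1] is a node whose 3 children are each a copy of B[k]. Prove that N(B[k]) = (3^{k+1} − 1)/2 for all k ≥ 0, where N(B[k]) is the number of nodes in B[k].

Base case: N(B[0]) = 1, and (3^{0+1} − 1)/2 = 1.
Assume N(B[m]) = (3^{m+1} − 1)/2.
Then N(B[m+1]) = 1 + 3N(B[m]) = 1 + 3·(3^{m+1} − 1)/2 = 1 + (3^{m+2} − 3)/2 = (2 + 3^{m+2} − 3)/2 = (3^{m+2} − 1)/2.
Hence N(B[k]) = (3^{k+1} − 1)/2 for every k ≥ 0, by induction.

N(B[k]) = (3^{k+1} − 1)/2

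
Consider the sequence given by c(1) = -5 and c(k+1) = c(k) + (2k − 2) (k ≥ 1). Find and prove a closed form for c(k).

Claim: c(k) = k^2 − 3k − 3.

Base case: c(1) = -5, and 1^2 − 3·1 − 3 = -5.
Assume c(r) = r^2 − 3r − 3.
Then c(r+1) = c(r) + (2r − 2) = (r^2 − 3r − 3) + (2r − 2) = r^2 − r − 5,
and (r+1)^2 − 3·(r+1) − 3 = r^2 − r − 5.
This completes the inductive step, so c(k) = k^2 − 3k − 3 for all k ≥ 1.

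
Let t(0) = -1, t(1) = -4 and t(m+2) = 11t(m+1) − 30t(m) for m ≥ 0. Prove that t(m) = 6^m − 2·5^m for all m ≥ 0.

Base cases: t(0) = -1 and 6^0 − 2·5^0 = -1; t(1) = -4 and 6^1 − 2·5^1 = -4.
Assume t(j) = 6^j − 2·5^j for all 0 ≤ j ≤ r, where r ≥ 1.
Then t(r+1) = 11t(r) − 30t(r−1) = 11·(6^r − 2·5^r) − 30·(6^{r−1} − 2·5^{r−1}) = (11·6 − 30)6^{r−1} − 2·(11·5 − 30)5^{r−1} = 36·6^{r−1} − 50·5^{r−1} = 6^{r+1} − 2·5^{r+1}.
Hence t(m) = 6^m − 2·5^m for every m ≥ 0, by strong induction.

t(m) = 6^m − 2·5^m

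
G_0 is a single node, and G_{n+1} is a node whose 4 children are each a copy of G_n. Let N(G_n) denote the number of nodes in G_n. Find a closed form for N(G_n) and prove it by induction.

Claim: N(G_n) = (4^{n+1} − 1)/3.

Base case: N(G_0) = 1, and (4^{0+1} − 1)/3 = 1.
Assume N(G_j) = (4^{j+1} − 1)/3.
Then N(G_{j+1}) = 1 + 4N(G_j) = 1 + 4·(4^{j+1} − 1)/3 = 1 + (4^{j+2} − 4)/3 = (3 + 4^{j+2} − 4)/3 = (4^{j+2} − 1)/3.
This completes the inductive step, so N(G_n) = (4^{n+1} − 1)/3 for all n ≥ 0.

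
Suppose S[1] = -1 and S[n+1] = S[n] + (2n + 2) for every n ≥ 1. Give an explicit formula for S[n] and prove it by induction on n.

Claim: S[n] = n^2 + n − 3.

Base case: S[1] = -1, and 1^2 + 1 − 3 = -1.
Assume S[r] = r^2 + r − 3.
Then S[r+1] = S[r] + (2r + 2) = (r^2 + r − 3) + (2r + 2) = r^2 + 3r − 1,
and (r+1)^2 + (r+1) − 3 = r^2 + 3r − 1.
This completes the inductive step, so S[n] = n^2 + n − 3 for all n ≥ 1.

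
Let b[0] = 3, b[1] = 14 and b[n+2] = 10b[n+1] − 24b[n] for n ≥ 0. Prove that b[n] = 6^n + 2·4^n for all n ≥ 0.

Base cases: b[0] = 3 and 6^0 + 2·4^0 = 3; b[1] = 14 and 6^1 + 2·4^1 = 14.
Assume b[j] = 6^j + 2·4^j for all 0 ≤ j ≤ r, where r ≥ 1.
Then b[r+1] = 10b[r] − 24b[r−1] = 10·(6^r + 2·4^r) − 24·(6^{r−1} + 2·4^{r−1}) = (10·6 − 24)6^{r−1} + 2·(10·4 − 24)4^{r−1} = 36·6^{r−1} + 32·4^{r−1} = 6^{r+1} + 2·4^{r+1}.
By strong induction, b[n] = 6^n + 2·4^n for all n ≥ 0.

b[n] = 6^n + 2·4^n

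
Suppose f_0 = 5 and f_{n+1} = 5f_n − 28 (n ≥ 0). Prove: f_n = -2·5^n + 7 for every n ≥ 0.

Base case: f_0 = 5, and -2·5^0 + 7 = -2 + 7 = 5.
Assume f_r = -2·5^r + 7 for some r ≥ 0.
Then f_{r+1} = 5f_r − 28 = 5·(-2·5^r + 7) − 28 = -10·5^r + 35 − 28 = -2·5^{r+1} + 7.
Hence f_n = -2·5^n + 7 for every n ≥ 0, by induction.

f_n = -2·5^n + 7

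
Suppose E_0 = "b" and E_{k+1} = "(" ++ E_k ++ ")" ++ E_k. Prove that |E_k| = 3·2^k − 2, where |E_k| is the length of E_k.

Base case: |E_0| = 1, and 3·2^0 − 2 = 1.
Assume |E_m| = 3·2^m − 2.
Then |E_{m+1}| = 1 + |E_m| + 1 + |E_m| = 2|E_m| + 2 = 2(3·2^m − 2) + 2 = 3·2^{m+1} − 4 + 2 = 3·2^{m+1} − 2.
This completes the inductive step, so |E_k| = 3·2^k − 2 for all k ≥ 0.

|E_k| = 3·2^k − 2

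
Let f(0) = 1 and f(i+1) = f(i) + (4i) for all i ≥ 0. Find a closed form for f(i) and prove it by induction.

Claim: f(i) = 2i^2 − 2i + 1.

Base case: f(0) = 1, and 2·0^2 − 2·0 + 1 = 1.
Assume f(k) = 2k^2 − 2k + 1.
Then f(k+1) = f(k) + (4k) = (2k^2 − 2k + 1) + (4k) = 2k^2 + 2k + 1,
and 2·(k+1)^2 − 2·(k+1) + 1 = 2k^2 + 2k + 1.
This completes the inductive step, so f(i) = 2i^2 − 2i + 1 for all i ≥ 0.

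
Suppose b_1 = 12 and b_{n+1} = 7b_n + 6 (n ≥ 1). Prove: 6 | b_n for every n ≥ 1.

Base case: b_1 = 12 = 6·2, so 6 | b_1.
Assume 6 | b_k, so b_k = 6t for some integer t.
Then b_{k+1} = 7b_k + 6 = 7·(6t) + 6 = 6(7t + 1), so 6 | b_{k+1}.
Hence 6 | b_n for every n ≥ 1, by induction.

6 | b_n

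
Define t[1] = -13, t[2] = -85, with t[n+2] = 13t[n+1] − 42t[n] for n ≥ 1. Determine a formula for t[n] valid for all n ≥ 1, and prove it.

Claim: t[n] = -6^n − 7^n.

Base cases: t[1] = -13 and -6^1 − 7^1 = -13; t[2] = -85 and -6^2 − 7^2 = -85.
Assume t[j] = -6^j − 7^j for all 1 ≤ j ≤ r, where r ≥ 2.
Then t[r+1] = 13t[r] − 42t[r−1] = 13·(-6^r − 7^r) − 42·(-6^{r−1} − 7^{r−1}) = -(13·6 − 42)6^{r−1} − (13·7 − 42)7^{r−1} = -36·6^{r−1} − 49·7^{r−1} = -6^{r+1} − 7^{r+1}.
So the formula holds for r+1, and by strong induction t[n] = -6^n − 7^n for all n ≥ 1.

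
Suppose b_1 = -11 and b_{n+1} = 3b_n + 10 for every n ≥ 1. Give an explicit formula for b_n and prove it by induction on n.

Claim: b_n = -2·3^n − 5.

Base case: b_1 = -11, and -2·3^1 − 5 = -6 − 5 = -11.
Assume b_k = -2·3^k − 5 for some k ≥ 1.
Then b_{k+1} = 3b_k + 10 = 3·(-2·3^k − 5) + 10 = -6·3^k − 15 + 10 = -2·3^{k+1} − 5.
By induction, b_n = -2·3^n − 5 for all n ≥ 1.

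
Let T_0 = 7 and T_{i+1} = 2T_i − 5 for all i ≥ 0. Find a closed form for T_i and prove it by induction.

Claim: T_i = 2^{i+1} + 5.

Base case: T_0 = 7, and 2^{0+1} + 5 = 2 + 5 = 7.
Assume T_r = 2^{r+1} + 5 for some r ≥ 0.
Then T_{r+1} = 2T_r − 5 = 2·(2^{r+1} + 5) − 5 = 2^{r+2} + 10 − 5 = 2^{r+2} + 5.
This completes the inductive step, so T_i = 2^{i+1} + 5 for all i ≥ 0.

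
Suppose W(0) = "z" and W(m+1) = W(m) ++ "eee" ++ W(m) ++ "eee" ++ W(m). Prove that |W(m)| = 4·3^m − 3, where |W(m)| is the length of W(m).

Base case: |W(0)| = 1, and 4·3^0 − 3 = 1.
Assume |W(r)| = 4·3^r − 3.
Then |W(r+1)| = 3|W(r)| + 6 = 3(4·3^r − 3) + 6 = 4·3^{r+1} − 9 + 6 = 4·3^{r+1} − 3.
Hence |W(m)| = 4·3^m − 3 for every m ≥ 0, by induction.

|W(m)| = 4·3^m − 3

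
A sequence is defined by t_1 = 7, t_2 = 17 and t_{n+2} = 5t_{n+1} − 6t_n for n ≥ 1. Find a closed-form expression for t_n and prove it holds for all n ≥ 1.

Claim: t_n = 3^n + 2·2^n.

Base cases: t_1 = 7 and 3^1 + 2·2^1 = 7; t_2 = 17 and 3^2 + 2·2^2 = 17.
Assume t_j = 3^j + 2·2^j for all 1 ≤ j ≤ r, where r ≥ 2.
Then t_{r+1} = 5t_r − 6t_{r−1} = 5·(3^r + 2·2^r) − 6·(3^{r−1} + 2·2^{r−1}) = (5·3 − 6)3^{r−1} + 2·(5·2 − 6)2^{r−1} = 9·3^{r−1} + 8·2^{r−1} = 3^{r+1} + 2·2^{r+1}.
This completes the inductive step, so t_n = 3^n + 2·2^n for all n ≥ 1.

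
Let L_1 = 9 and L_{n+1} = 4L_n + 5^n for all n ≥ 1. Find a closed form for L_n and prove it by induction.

Claim: L_n = 4^n + 5^n.

Base case: L_1 = 9, and 4^1 + 5^1 = 4 + 5 = 9.
Assume L_r = 4^r + 5^r for some r ≥ 1.
Then L_{r+1} = 4L_r + 5^r = 4·(4^r + 5^r) + 5^r = 4^{r+1} + 4·5^r + 5^r = 4^{r+1} + 5·5^r = 4^{r+1} + 5^{r+1}.
So the formula holds for r+1, and by induction L_n = 4^n + 5^n for all n ≥ 1.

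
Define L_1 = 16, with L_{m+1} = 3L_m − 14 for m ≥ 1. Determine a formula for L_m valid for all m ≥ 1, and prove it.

Claim: L_m = 3^{m+1} + 7.

Base case: L_1 = 16, and 3^{1+1} + 7 = 9 + 7 = 16.
Assume L_k = 3^{k+1} + 7 for some k ≥ 1.
Then L_{k+1} = 3L_k − 14 = 3·(3^{k+1} + 7) − 14 = 3^{k+2} + 21 − 14 = 3^{k+2} + 7.
By induction, L_m = 3^{m+1} + 7 for all m ≥ 1.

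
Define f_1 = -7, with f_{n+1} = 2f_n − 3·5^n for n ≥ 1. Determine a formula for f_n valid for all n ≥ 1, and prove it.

Claim: f_n = -2^n − 5^n.

Base case: f_1 = -7, and -2^1 − 5^1 = -2 − 5 = -7.
Assume f_m = -2^m − 5^m for some m ≥ 1.
Then f_{m+1} = 2f_m − 3·5^m = 2·(-2^m − 5^m) − 3·5^m = -2^{m+1} − 2·5^m − 3·5^m = -2^{m+1} − 5·5^m = -2^{m+1} − 5^{m+1}.
This completes the inductive step, so f_n = -2^n − 5^n for all n ≥ 1.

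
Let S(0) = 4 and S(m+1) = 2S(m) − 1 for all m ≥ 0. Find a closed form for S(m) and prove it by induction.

Claim: S(m) = 3·2^m + 1.

Base case: S(0) = 4, and 3·2^0 + 1 = 3 + 1 = 4.
Assume S(j) = 3·2^j + 1 for some j ≥ 0.
Then S(j+1) = 2S(j) − 1 = 2·(3·2^j + 1) − 1 = 6·2^j + 2 − 1 = 3·2^{j+1} + 1.
By induction, S(m) = 3·2^m + 1 for all m ≥ 0.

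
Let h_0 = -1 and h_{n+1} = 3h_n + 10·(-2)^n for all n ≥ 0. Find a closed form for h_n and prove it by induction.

Claim: h_n = 3^n − 2·(-2)^n.

Base case: h_0 = -1, and 3^0 − 2·(-2)^0 = 1 − 2 = -1.
Assume h_r = 3^r − 2·(-2)^r for some r ≥ 0.
Then h_{r+1} = 3h_r + 10·(-2)^r = 3·(3^r − 2·(-2)^r) + 10·(-2)^r = 3^{r+1} − 6·(-2)^r + 10·(-2)^r = 3^{r+1} + 4·(-2)^r = 3^{r+1} − 2·(-2)^{r+1}.
By induction, h_n = 3^n − 2·(-2)^n for all n ≥ 0.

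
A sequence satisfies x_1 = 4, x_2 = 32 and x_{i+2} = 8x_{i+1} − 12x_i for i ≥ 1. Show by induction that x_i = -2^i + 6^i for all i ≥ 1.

Base cases: x_1 = 4 and -2^1 + 6^1 = 4; x_2 = 32 and -2^2 + 6^2 = 32.
Assume x_j = -2^j + 6^j for all 1 ≤ j ≤ k, where k ≥ 2.
Then x_{k+1} = 8x_k − 12x_{k−1} = 8·(-2^k + 6^k) − 12·(-2^{k−1} + 6^{k−1}) = -(8·2 − 12)2^{k−1} + (8·6 − 12)6^{k−1} = -4·2^{k−1} + 36·6^{k−1} = -2^{k+1} + 6^{k+1}.
By strong induction, x_i = -2^i + 6^i for all i ≥ 1.

x_i = -2^i + 6^i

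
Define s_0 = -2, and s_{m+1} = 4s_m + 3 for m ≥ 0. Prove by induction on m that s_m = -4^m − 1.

Base case: s_0 = -2, and -4^0 − 1 = -1 − 1 = -2.
Assume s_k = -4^k − 1 for some k ≥ 0.
Then s_{k+1} = 4s_k + 3 = 4·(-4^k − 1) + 3 = -4^{k+1} − 4 + 3 = -4^{k+1} − 1.
Hence s_m = -4^m − 1 for every m ≥ 0, by induction.

s_m = -4^m − 1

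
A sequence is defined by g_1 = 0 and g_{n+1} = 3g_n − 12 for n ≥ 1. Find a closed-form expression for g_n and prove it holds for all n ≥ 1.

Claim: g_n = -2·3^n + 6.

Base case: g_1 = 0, and -2·3^1 + 6 = -6 + 6 = 0.
Assume g_m = -2·3^m + 6 for some m ≥ 1.
Then g_{m+1} = 3g_m − 12 = 3·(-2·3^m + 6) − 12 = -6·3^m + 18 − 12 = -2·3^{m+1} + 6.
This completes the inductive step, so g_n = -2·3^n + 6 for all n ≥ 1.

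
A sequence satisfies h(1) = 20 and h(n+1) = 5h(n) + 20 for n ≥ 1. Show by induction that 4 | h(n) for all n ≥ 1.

Base case: h(1) = 20 = 4·5, so 4 | h(1).
Assume 4 | h(k), so h(k) = 4t for some integer t.
Then h(k+1) = 5h(k) + 20 = 5·(4t) + 20 = 4(5t + 5), so 4 | h(k+1).
This completes the inductive step, so 4 | h(n) for all n ≥ 1.

4 | h(n)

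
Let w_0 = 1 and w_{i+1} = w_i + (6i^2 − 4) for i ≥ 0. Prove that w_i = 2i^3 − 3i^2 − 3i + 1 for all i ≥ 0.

Base case: w_0 = 1, and 2·0^3 − 3·0^2 − 3·0 + 1 = 1.
Assume w_r = 2r^3 − 3r^2 − 3r + 1.
Then w_{r+1} = w_r + (6r^2 − 4) = (2r^3 − 3r^2 − 3r + 1) + (6r^2 − 4) = 2r^3 + 3r^2 − 3r − 3,
and 2·(r+1)^3 − 3·(r+1)^2 − 3·(r+1) + 1 = 2r^3 + 3r^2 − 3r − 3.
This completes the inductive step, so w_i = 2i^3 − 3i^2 − 3i + 1 for all i ≥ 0.

w_i = 2i^3 − 3i^2 − 3i + 1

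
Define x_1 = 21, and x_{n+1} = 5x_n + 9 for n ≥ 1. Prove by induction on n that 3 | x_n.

Base case: x_1 = 21 = 3·7, so 3 | x_1.
Assume 3 | x_j, so x_j = 3t for some integer t.
Then x_{j+1} = 5x_j + 9 = 5·(3t) + 9 = 3(5t + 3), so 3 | x_{j+1}.
So the property holds for j+1, and by induction 3 | x_n for all n ≥ 1.

3 | x_n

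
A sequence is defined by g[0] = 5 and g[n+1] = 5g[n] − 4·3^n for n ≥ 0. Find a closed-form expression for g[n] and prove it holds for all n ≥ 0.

Claim: g[n] = 3·5^n + 2·3^n.

Base case: g[0] = 5, and 3·5^0 + 2·3^0 = 3 + 2 = 5.
Assume g[r] = 3·5^r + 2·3^r for some r ≥ 0.
Then g[r+1] = 5g[r] − 4·3^r = 5·(3·5^r + 2·3^r) − 4·3^r = 3·5^{r+1} + 10·3^r − 4·3^r = 3·5^{r+1} + 6·3^r = 3·5^{r+1} + 2·3^{r+1}.
This completes the inductive step, so g[n] = 3·5^n + 2·3^n for all n ≥ 0.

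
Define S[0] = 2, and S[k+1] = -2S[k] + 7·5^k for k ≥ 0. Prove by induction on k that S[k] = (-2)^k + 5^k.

Base case: S[0] = 2, and (-2)^0 + 5^0 = 1 + 1 = 2.
Assume S[r] = (-2)^r + 5^r for some r ≥ 0.
Then S[r+1] = -2S[r] + 7·5^r = -2·((-2)^r + 5^r) + 7·5^r = (-2)^{r+1} − 2·5^r + 7·5^r = (-2)^{r+1} + 5·5^r = (-2)^{r+1} + 5^{r+1}.
Hence S[k] = (-2)^k + 5^k for every k ≥ 0, by induction.

S[k] = (-2)^k + 5^k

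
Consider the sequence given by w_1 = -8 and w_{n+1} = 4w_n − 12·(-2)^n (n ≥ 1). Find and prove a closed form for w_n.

Claim: w_n = -4^n + 2·(-2)^n.

Base case: w_1 = -8, and -4^1 + 2·(-2)^1 = -4 − 4 = -8.
Assume w_j = -4^j + 2·(-2)^j for some j ≥ 1.
Then w_{j+1} = 4w_j − 12·(-2)^j = 4·(-4^j + 2·(-2)^j) − 12·(-2)^j = -4^{j+1} + 8·(-2)^j − 12·(-2)^j = -4^{j+1} − 4·(-2)^j = -4^{j+1} + 2·(-2)^{j+1}.
This completes the inductive step, so w_n = -4^n + 2·(-2)^n for all n ≥ 1.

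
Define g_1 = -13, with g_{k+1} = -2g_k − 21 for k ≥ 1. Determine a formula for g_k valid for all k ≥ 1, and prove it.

Claim: g_k = 3·(-2)^k − 7.

Base case: g_1 = -13, and 3·(-2)^1 − 7 = -6 − 7 = -13.
Assume g_r = 3·(-2)^r − 7 for some r ≥ 1.
Then g_{r+1} = -2g_r − 21 = -2·(3·(-2)^r − 7) − 21 = -6·(-2)^r + 14 − 21 = 3·(-2)^{r+1} − 7.
By induction, g_k = 3·(-2)^k − 7 for all k ≥ 1.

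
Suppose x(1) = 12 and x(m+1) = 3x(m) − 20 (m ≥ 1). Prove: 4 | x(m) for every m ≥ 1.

Base case: x(1) = 12 = 4·3, so 4 | x(1).
Assume 4 | x(j), so x(j) = 4t for some integer t.
Then x(j+1) = 3x(j) − 20 = 3·(4t) − 20 = 4(3t − 5), so 4 | x(j+1).
By induction, 4 | x(m) for all m ≥ 1.

4 | x(m)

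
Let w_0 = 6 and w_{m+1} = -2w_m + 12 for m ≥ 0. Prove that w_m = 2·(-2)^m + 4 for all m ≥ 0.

Base case: w_0 = 6, and 2·(-2)^0 + 4 = 2 + 4 = 6.
Assume w_j = 2·(-2)^j + 4 for some j ≥ 0.
Then w_{j+1} = -2w_j + 12 = -2·(2·(-2)^j + 4) + 12 = -4·(-2)^j − 8 + 12 = 2·(-2)^{j+1} + 4.
This completes the inductive step, so w_m = 2·(-2)^m + 4 for all m ≥ 0.

w_m = 2·(-2)^m + 4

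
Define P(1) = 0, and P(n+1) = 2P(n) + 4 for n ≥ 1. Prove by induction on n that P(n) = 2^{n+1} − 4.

Base case: P(1) = 0, and 2^{1+1} − 4 = 4 − 4 = 0.
Assume P(m) = 2^{m+1} − 4 for some m ≥ 1.
Then P(m+1) = 2P(m) + 4 = 2·(2^{m+1} − 4) + 4 = 2^{m+2} − 8 + 4 = 2^{m+2} − 4.
By induction, P(n) = 2^{n+1} − 4 for all n ≥ 1.

P(n) = 2^{n+1} − 4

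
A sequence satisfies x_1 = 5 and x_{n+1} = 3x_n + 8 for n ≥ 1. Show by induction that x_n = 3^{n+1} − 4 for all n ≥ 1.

Base case: x_1 = 5, and 3^{1+1} − 4 = 9 − 4 = 5.
Assume x_k = 3^{k+1} − 4 for some k ≥ 1.
Then x_{k+1} = 3x_k + 8 = 3·(3^{k+1} − 4) + 8 = 3^{k+2} − 12 + 8 = 3^{k+2} − 4.
By induction, x_n = 3^{n+1} − 4 for all n ≥ 1.

x_n = 3^{n+1} − 4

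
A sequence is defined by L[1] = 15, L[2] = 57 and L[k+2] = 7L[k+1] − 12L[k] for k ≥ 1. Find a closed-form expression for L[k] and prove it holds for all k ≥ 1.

Claim: L[k] = 3·4^k + 3^k.

Base cases: L[1] = 15 and 3·4^1 + 3^1 = 15; L[2] = 57 and 3·4^2 + 3^2 = 57.
Assume L[j] = 3·4^j + 3^j for all 1 ≤ j ≤ m, where m ≥ 2.
Then L[m+1] = 7L[m] − 12L[m−1] = 7·(3·4^m + 3^m) − 12·(3·4^{m−1} + 3^{m−1}) = 3·(7·4 − 12)4^{m−1} + (7·3 − 12)3^{m−1} = 48·4^{m−1} + 9·3^{m−1} = 3·4^{m+1} + 3^{m+1}.
So the formula holds for m+1, and by strong induction L[k] = 3·4^k + 3^k for all k ≥ 1.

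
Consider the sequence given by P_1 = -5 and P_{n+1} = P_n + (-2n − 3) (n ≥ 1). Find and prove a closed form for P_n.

Claim: P_n = -n^2 − 2n − 2.

Base case: P_1 = -5, and -1^2 − 2·1 − 2 = -5.
Assume P_r = -r^2 − 2r − 2.
Then P_{r+1} = P_r + (-2r − 3) = (-r^2 − 2r − 2) + (-2r − 3) = -r^2 − 4r − 5,
and -(r+1)^2 − 2·(r+1) − 2 = -r^2 − 4r − 5.
By induction, P_n = -n^2 − 2n − 2 for all n ≥ 1.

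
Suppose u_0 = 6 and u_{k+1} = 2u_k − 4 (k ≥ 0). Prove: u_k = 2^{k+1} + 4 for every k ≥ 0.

Base case: u_0 = 6, and 2^{0+1} + 4 = 2 + 4 = 6.
Assume u_r = 2^{r+1} + 4 for some r ≥ 0.
Then u_{r+1} = 2u_r − 4 = 2·(2^{r+1} + 4) − 4 = 2^{r+2} + 8 − 4 = 2^{r+2} + 4.
Hence u_k = 2^{k+1} + 4 for every k ≥ 0, by induction.

u_k = 2^{k+1} + 4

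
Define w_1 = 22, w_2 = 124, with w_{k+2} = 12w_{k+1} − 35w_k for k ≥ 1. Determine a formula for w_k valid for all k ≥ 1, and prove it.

Claim: w_k = 3·5^k + 7^k.

Base cases: w_1 = 22 and 3·5^1 + 7^1 = 22; w_2 = 124 and 3·5^2 + 7^2 = 124.
Assume w_i = 3·5^i + 7^i for all 1 ≤ i ≤ j, where j ≥ 2.
Then w_{j+1} = 12w_j − 35w_{j−1} = 12·(3·5^j + 7^j) − 35·(3·5^{j−1} + 7^{j−1}) = 3·(12·5 − 35)5^{j−1} + (12·7 − 35)7^{j−1} = 75·5^{j−1} + 49·7^{j−1} = 3·5^{j+1} + 7^{j+1}.
This completes the inductive step, so w_k = 3·5^k + 7^k for all k ≥ 1.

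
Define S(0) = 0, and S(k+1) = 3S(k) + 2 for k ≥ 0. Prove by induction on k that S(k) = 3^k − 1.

Base case: S(0) = 0, and 3^0 − 1 = 1 − 1 = 0.
Assume S(j) = 3^j − 1 for some j ≥ 0.
Then S(j+1) = 3S(j) + 2 = 3·(3^j − 1) + 2 = 3^{j+1} − 3 + 2 = 3^{j+1} − 1.
Hence S(k) = 3^k − 1 for every k ≥ 0, by induction.

S(k) = 3^k − 1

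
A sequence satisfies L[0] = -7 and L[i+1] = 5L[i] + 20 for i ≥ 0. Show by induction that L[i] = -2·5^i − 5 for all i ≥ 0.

Base case: L[0] = -7, and -2·5^0 − 5 = -2 − 5 = -7.
Assume L[r] = -2·5^r − 5 for some r ≥ 0.
Then L[r+1] = 5L[r] + 20 = 5·(-2·5^r − 5) + 20 = -10·5^r − 25 + 20 = -2·5^{r+1} − 5.
By induction, L[i] = -2·5^i − 5 for all i ≥ 0.

L[i] = -2·5^i − 5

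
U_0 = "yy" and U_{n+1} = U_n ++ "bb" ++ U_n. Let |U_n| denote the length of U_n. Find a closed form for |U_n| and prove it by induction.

Claim: |U_n| = 2^{n+2} − 2.

Base case: |U_0| = 2, and 2^{0+2} − 2 = 2.
Assume |U_j| = 2^{j+2} − 2.
Then |U_{j+1}| = |U_j| + 2 + |U_j| = 2|U_j| + 2 = 2(2^{j+2} − 2) + 2 = 2^{j+3} − 4 + 2 = 2^{j+3} − 2.
Hence |U_n| = 2^{n+2} − 2 for every n ≥ 0, by induction.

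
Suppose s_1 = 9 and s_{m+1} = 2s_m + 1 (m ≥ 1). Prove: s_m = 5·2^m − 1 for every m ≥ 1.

Base case: s_1 = 9, and 5·2^1 − 1 = 10 − 1 = 9.
Assume s_j = 5·2^j − 1 for some j ≥ 1.
Then s_{j+1} = 2s_j + 1 = 2·(5·2^j − 1) + 1 = 10·2^j − 2 + 1 = 5·2^{j+1} − 1.
This completes the inductive step, so s_m = 5·2^m − 1 for all m ≥ 1.

s_m = 5·2^m − 1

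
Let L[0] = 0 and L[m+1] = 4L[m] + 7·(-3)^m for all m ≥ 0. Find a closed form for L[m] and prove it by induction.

Claim: L[m] = 4^m − (-3)^m.

Base case: L[0] = 0, and 4^0 − (-3)^0 = 1 − 1 = 0.
Assume L[j] = 4^j − (-3)^j for some j ≥ 0.
Then L[j+1] = 4L[j] + 7·(-3)^j = 4·(4^j − (-3)^j) + 7·(-3)^j = 4^{j+1} − 4·(-3)^j + 7·(-3)^j = 4^{j+1} + 3·(-3)^j = 4^{j+1} − (-3)^{j+1}.
This completes the inductive step, so L[m] = 4^m − (-3)^m for all m ≥ 0.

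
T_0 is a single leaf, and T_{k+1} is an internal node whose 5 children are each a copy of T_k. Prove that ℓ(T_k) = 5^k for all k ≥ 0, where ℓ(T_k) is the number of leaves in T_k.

Base case: ℓ(T_0) = 1, and 5^0 = 1.
Assume ℓ(T_m) = 5^m.
Then ℓ(T_{m+1}) = 5·ℓ(T_m) = 5·5^m = 5^{m+1}.
So the formula holds for m+1, and by induction ℓ(T_k) = 5^k for all k ≥ 0.

ℓ(T_k) = 5^k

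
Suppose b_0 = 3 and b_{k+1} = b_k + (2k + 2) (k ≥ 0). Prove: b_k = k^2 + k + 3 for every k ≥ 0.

Base case: b_0 = 3, and 0^2 + 0 + 3 = 3.
Assume b_j = j^2 + j + 3.
Then b_{j+1} = b_j + (2j + 2) = (j^2 + j + 3) + (2j + 2) = j^2 + 3j + 5,
and (j+1)^2 + (j+1) + 3 = j^2 + 3j + 5.
This completes the inductive step, so b_k = k^2 + k + 3 for all k ≥ 0.

b_k = k^2 + k + 3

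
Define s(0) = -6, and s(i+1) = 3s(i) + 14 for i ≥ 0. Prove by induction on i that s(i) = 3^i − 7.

Base case: s(0) = -6, and 3^0 − 7 = 1 − 7 = -6.
Assume s(r) = 3^r − 7 for some r ≥ 0.
Then s(r+1) = 3s(r) + 14 = 3·(3^r − 7) + 14 = 3^{r+1} − 21 + 14 = 3^{r+1} − 7.
Hence s(i) = 3^i − 7 for every i ≥ 0, by induction.

s(i) = 3^i − 7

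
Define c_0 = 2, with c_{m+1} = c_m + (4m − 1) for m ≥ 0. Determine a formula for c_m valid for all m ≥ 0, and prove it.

Claim: c_m = 2m^2 − 3m + 2.

Base case: c_0 = 2, and 2·0^2 − 3·0 + 2 = 2.
Assume c_r = 2r^2 − 3r + 2.
Then c_{r+1} = c_r + (4r − 1) = (2r^2 − 3r + 2) + (4r − 1) = 2r^2 + r + 1,
and 2·(r+1)^2 − 3·(r+1) + 2 = 2r^2 + r + 1.
Hence c_m = 2m^2 − 3m + 2 for every m ≥ 0, by induction.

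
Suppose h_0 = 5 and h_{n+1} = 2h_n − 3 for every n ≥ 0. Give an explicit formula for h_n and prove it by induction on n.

Claim: h_n = 2^{n+1} + 3.

Base case: h_0 = 5, and 2^{0+1} + 3 = 2 + 3 = 5.
Assume h_m = 2^{m+1} + 3 for some m ≥ 0.
Then h_{m+1} = 2h_m − 3 = 2·(2^{m+1} + 3) − 3 = 2^{m+2} + 6 − 3 = 2^{m+2} + 3.
By induction, h_n = 2^{n+1} + 3 for all n ≥ 0.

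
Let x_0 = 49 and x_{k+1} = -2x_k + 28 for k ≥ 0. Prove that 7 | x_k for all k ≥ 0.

Base case: x_0 = 49 = 7·7, so 7 | x_0.
Assume 7 | x_m, so x_m = 7t for some integer t.
Then x_{m+1} = -2x_m + 28 = -2·(7t) + 28 = 7(-2t + 4), so 7 | x_{m+1}.
Hence 7 | x_k for every k ≥ 0, by induction.

7 | x_k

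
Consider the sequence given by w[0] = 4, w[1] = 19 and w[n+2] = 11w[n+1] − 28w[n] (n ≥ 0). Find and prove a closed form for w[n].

Claim: w[n] = 3·4^n + 7^n.

Base cases: w[0] = 4 and 3·4^0 + 7^0 = 4; w[1] = 19 and 3·4^1 + 7^1 = 19.
Assume w[j] = 3·4^j + 7^j for all 0 ≤ j ≤ r, where r ≥ 1.
Then w[r+1] = 11w[r] − 28w[r−1] = 11·(3·4^r + 7^r) − 28·(3·4^{r−1} + 7^{r−1}) = 3·(11·4 − 28)4^{r−1} + (11·7 − 28)7^{r−1} = 48·4^{r−1} + 49·7^{r−1} = 3·4^{r+1} + 7^{r+1}.
Hence w[n] = 3·4^n + 7^n for every n ≥ 0, by strong induction.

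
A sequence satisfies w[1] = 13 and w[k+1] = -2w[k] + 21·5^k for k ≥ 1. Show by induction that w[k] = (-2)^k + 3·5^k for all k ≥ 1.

Base case: w[1] = 13, and (-2)^1 + 3·5^1 = -2 + 15 = 13.
Assume w[j] = (-2)^j + 3·5^j for some j ≥ 1.
Then w[j+1] = -2w[j] + 21·5^j = -2·((-2)^j + 3·5^j) + 21·5^j = (-2)^{j+1} − 6·5^j + 21·5^j = (-2)^{j+1} + 15·5^j = (-2)^{j+1} + 3·5^{j+1}.
So the formula holds for j+1, and by induction w[k] = (-2)^k + 3·5^k for all k ≥ 1.

w[k] = (-2)^k + 3·5^k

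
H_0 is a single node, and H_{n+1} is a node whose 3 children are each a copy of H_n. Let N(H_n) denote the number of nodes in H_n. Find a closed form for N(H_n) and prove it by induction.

Claim: N(H_n) = (3^{n+1} − 1)/2.

Base case: N(H_0) = 1, and (3^{0+1} − 1)/2 = 1.
Assume N(H_m) = (3^{m+1} − 1)/2.
Then N(H_{m+1}) = 1 + 3N(H_m) = 1 + 3·(3^{m+1} − 1)/2 = 1 + (3^{m+2} − 3)/2 = (2 + 3^{m+2} − 3)/2 = (3^{m+2} − 1)/2.
This completes the inductive step, so N(H_n) = (3^{n+1} − 1)/2 for all n ≥ 0.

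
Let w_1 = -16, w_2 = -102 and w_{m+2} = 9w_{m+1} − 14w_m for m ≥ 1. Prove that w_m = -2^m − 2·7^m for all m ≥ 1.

Base cases: w_1 = -16 and -2^1 − 2·7^1 = -16; w_2 = -102 and -2^2 − 2·7^2 = -102.
Assume w_j = -2^j − 2·7^j for all 1 ≤ j ≤ r, where r ≥ 2.
Then w_{r+1} = 9w_r − 14w_{r−1} = 9·(-2^r − 2·7^r) − 14·(-2^{r−1} − 2·7^{r−1}) = -(9·2 − 14)2^{r−1} − 2·(9·7 − 14)7^{r−1} = -4·2^{r−1} − 98·7^{r−1} = -2^{r+1} − 2·7^{r+1}.
So the formula holds for r+1, and by strong induction w_m = -2^m − 2·7^m for all m ≥ 1.

w_m = -2^m − 2·7^m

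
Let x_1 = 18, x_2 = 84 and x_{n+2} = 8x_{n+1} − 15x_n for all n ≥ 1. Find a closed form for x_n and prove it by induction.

Claim: x_n = 3·5^n + 3^n.

Base cases: x_1 = 18 and 3·5^1 + 3^1 = 18; x_2 = 84 and 3·5^2 + 3^2 = 84.
Assume x_j = 3·5^j + 3^j for all 1 ≤ j ≤ m, where m ≥ 2.
Then x_{m+1} = 8x_m − 15x_{m−1} = 8·(3·5^m + 3^m) − 15·(3·5^{m−1} + 3^{m−1}) = 3·(8·5 − 15)5^{m−1} + (8·3 − 15)3^{m−1} = 75·5^{m−1} + 9·3^{m−1} = 3·5^{m+1} + 3^{m+1}.
By strong induction, x_n = 3·5^n + 3^n for all n ≥ 1.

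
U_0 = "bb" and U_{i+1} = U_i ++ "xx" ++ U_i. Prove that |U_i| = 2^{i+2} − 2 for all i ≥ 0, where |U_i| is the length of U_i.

Base case: |U_0| = 2, and 2^{0+2} − 2 = 2.
Assume |U_m| = 2^{m+2} − 2.
Then |U_{m+1}| = |U_m| + 2 + |U_m| = 2|U_m| + 2 = 2(2^{m+2} − 2) + 2 = 2^{m+3} − 4 + 2 = 2^{m+3} − 2.
By induction, |U_i| = 2^{i+2} − 2 for all i ≥ 0.

|U_i| = 2^{i+2} − 2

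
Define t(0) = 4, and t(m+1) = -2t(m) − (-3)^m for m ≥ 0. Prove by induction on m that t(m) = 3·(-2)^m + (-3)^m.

Base case: t(0) = 4, and 3·(-2)^0 + (-3)^0 = 3 + 1 = 4.
Assume t(j) = 3·(-2)^j + (-3)^j for some j ≥ 0.
Then t(j+1) = -2t(j) − (-3)^j = -2·(3·(-2)^j + (-3)^j) − (-3)^j = 3·(-2)^{j+1} − 2·(-3)^j − (-3)^j = 3·(-2)^{j+1} − 3·(-3)^j = 3·(-2)^{j+1} + (-3)^{j+1}.
This completes the inductive step, so t(m) = 3·(-2)^m + (-3)^m for all m ≥ 0.

t(m) = 3·(-2)^m + (-3)^m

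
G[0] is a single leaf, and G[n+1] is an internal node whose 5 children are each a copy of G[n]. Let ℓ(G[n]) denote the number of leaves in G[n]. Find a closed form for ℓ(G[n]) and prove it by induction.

Claim: ℓ(G[n]) = 5^n.

Base case: ℓ(G[0]) = 1, and 5^0 = 1.
Assume ℓ(G[m]) = 5^m.
Then ℓ(G[m+1]) = 5·ℓ(G[m]) = 5·5^m = 5^{m+1}.
So the formula holds for m+1, and by induction ℓ(G[n]) = 5^n for all n ≥ 0.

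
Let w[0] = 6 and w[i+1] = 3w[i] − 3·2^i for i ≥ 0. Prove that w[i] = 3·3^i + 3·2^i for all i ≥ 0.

Base case: w[0] = 6, and 3·3^0 + 3·2^0 = 3 + 3 = 6.
Assume w[j] = 3·3^j + 3·2^j for some j ≥ 0.
Then w[j+1] = 3w[j] − 3·2^j = 3·(3·3^j + 3·2^j) − 3·2^j = 3·3^{j+1} + 9·2^j − 3·2^j = 3·3^{j+1} + 6·2^j = 3·3^{j+1} + 3·2^{j+1}.
So the formula holds for j+1, and by induction w[i] = 3·3^i + 3·2^i for all i ≥ 0.

w[i] = 3·3^i + 3·2^i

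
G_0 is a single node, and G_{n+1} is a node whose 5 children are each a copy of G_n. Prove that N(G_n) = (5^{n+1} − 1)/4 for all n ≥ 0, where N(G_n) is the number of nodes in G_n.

Base case: N(G_0) = 1, and (5^{0+1} − 1)/4 = 1.
Assume N(G_m) = (5^{m+1} − 1)/4.
Then N(G_{m+1}) = 1 + 5N(G_m) = 1 + 5·(5^{m+1} − 1)/4 = 1 + (5^{m+2} − 5)/4 = (4 + 5^{m+2} − 5)/4 = (5^{m+2} − 1)/4.
So the formula holds for m+1, and by induction N(G_n) = (5^{n+1} − 1)/4 for all n ≥ 0.

N(G_n) = (5^{n+1} − 1)/4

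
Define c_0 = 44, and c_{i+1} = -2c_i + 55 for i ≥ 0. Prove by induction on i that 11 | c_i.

Base case: c_0 = 44 = 11·4, so 11 | c_0.
Assume 11 | c_j, so c_j = 11t for some integer t.
Then c_{j+1} = -2c_j + 55 = -2·(11t) + 55 = 11(-2t + 5), so 11 | c_{j+1}.
So the property holds for j+1, and by induction 11 | c_i for all i ≥ 0.

11 | c_i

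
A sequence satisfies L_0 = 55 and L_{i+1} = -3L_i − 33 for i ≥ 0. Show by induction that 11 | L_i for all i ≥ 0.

Base case: L_0 = 55 = 11·5, so 11 | L_0.
Assume 11 | L_m, so L_m = 11t for some integer t.
Then L_{m+1} = -3L_m − 33 = -3·(11t) − 33 = 11(-3t − 3), so 11 | L_{m+1}.
By induction, 11 | L_i for all i ≥ 0.

11 | L_i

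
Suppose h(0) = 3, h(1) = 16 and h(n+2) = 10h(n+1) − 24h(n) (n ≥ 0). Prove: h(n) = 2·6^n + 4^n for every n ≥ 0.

Base cases: h(0) = 3 and 2·6^0 + 4^0 = 3; h(1) = 16 and 2·6^1 + 4^1 = 16.
Assume h(j) = 2·6^j + 4^j for all 0 ≤ j ≤ m, where m ≥ 1.
Then h(m+1) = 10h(m) − 24h(m−1) = 10·(2·6^m + 4^m) − 24·(2·6^{m−1} + 4^{m−1}) = 2·(10·6 − 24)6^{m−1} + (10·4 − 24)4^{m−1} = 72·6^{m−1} + 16·4^{m−1} = 2·6^{m+1} + 4^{m+1}.
By strong induction, h(n) = 2·6^n + 4^n for all n ≥ 0.

h(n) = 2·6^n + 4^n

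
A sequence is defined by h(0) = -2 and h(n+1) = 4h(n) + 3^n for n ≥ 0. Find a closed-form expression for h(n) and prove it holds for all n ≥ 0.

Claim: h(n) = -4^n − 3^n.

Base case: h(0) = -2, and -4^0 − 3^0 = -1 − 1 = -2.
Assume h(r) = -4^r − 3^r for some r ≥ 0.
Then h(r+1) = 4h(r) + 3^r = 4·(-4^r − 3^r) + 3^r = -4^{r+1} − 4·3^r + 3^r = -4^{r+1} − 3·3^r = -4^{r+1} − 3^{r+1}.
By induction, h(n) = -4^n − 3^n for all n ≥ 0.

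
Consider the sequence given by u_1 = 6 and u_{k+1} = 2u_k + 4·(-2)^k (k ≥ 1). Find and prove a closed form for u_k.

Claim: u_k = 2·2^k − (-2)^k.

Base case: u_1 = 6, and 2·2^1 − (-2)^1 = 4 + 2 = 6.
Assume u_j = 2·2^j − (-2)^j for some j ≥ 1.
Then u_{j+1} = 2u_j + 4·(-2)^j = 2·(2·2^j − (-2)^j) + 4·(-2)^j = 2·2^{j+1} − 2·(-2)^j + 4·(-2)^j = 2·2^{j+1} + 2·(-2)^j = 2·2^{j+1} − (-2)^{j+1}.
So the formula holds for j+1, and by induction u_k = 2·2^k − (-2)^k for all k ≥ 1.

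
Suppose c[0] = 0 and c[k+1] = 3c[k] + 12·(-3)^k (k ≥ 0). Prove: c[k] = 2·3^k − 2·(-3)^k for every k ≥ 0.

Base case: c[0] = 0, and 2·3^0 − 2·(-3)^0 = 2 − 2 = 0.
Assume c[j] = 2·3^j − 2·(-3)^j for some j ≥ 0.
Then c[j+1] = 3c[j] + 12·(-3)^j = 3·(2·3^j − 2·(-3)^j) + 12·(-3)^j = 2·3^{j+1} − 6·(-3)^j + 12·(-3)^j = 2·3^{j+1} + 6·(-3)^j = 2·3^{j+1} − 2·(-3)^{j+1}.
Hence c[k] = 2·3^k − 2·(-3)^k for every k ≥ 0, by induction.

c[k] = 2·3^k − 2·(-3)^k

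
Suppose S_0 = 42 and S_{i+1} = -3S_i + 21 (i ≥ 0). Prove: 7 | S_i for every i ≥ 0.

Base case: S_0 = 42 = 7·6, so 7 | S_0.
Assume 7 | S_m, so S_m = 7t for some integer t.
Then S_{m+1} = -3S_m + 21 = -3·(7t) + 21 = 7(-3t + 3), so 7 | S_{m+1}.
This completes the inductive step, so 7 | S_i for all i ≥ 0.

7 | S_i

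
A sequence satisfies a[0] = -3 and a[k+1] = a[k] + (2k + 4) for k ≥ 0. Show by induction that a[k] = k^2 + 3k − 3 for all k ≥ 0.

Base case: a[0] = -3, and 0^2 + 3·0 − 3 = -3.
Assume a[m] = m^2 + 3m − 3.
Then a[m+1] = a[m] + (2m + 4) = (m^2 + 3m − 3) + (2m + 4) = m^2 + 5m + 1,
and (m+1)^2 + 3·(m+1) − 3 = m^2 + 5m + 1.
Hence a[k] = k^2 + 3k − 3 for every k ≥ 0, by induction.

a[k] = k^2 + 3k − 3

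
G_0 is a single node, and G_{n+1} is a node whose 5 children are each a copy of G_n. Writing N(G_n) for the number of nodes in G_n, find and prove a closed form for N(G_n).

Claim: N(G_n) = (5^{n+1} − 1)/4.

Base case: N(G_0) = 1, and (5^{0+1} − 1)/4 = 1.
Assume N(G_k) = (5^{k+1} − 1)/4.
Then N(G_{k+1}) = 1 + 5N(G_k) = 1 + 5·(5^{k+1} − 1)/4 = 1 + (5^{k+2} − 5)/4 = (4 + 5^{k+2} − 5)/4 = (5^{k+2} − 1)/4.
This completes the inductive step, so N(G_n) = (5^{n+1} − 1)/4 for all n ≥ 0.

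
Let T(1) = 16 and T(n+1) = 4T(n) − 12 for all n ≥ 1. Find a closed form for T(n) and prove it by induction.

Claim: T(n) = 3·4^n + 4.

Base case: T(1) = 16, and 3·4^1 + 4 = 12 + 4 = 16.
Assume T(m) = 3·4^m + 4 for some m ≥ 1.
Then T(m+1) = 4T(m) − 12 = 4·(3·4^m + 4) − 12 = 12·4^m + 16 − 12 = 3·4^{m+1} + 4.
Hence T(n) = 3·4^n + 4 for every n ≥ 1, by induction.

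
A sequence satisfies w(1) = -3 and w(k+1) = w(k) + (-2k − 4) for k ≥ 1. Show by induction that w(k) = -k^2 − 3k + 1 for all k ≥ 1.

Base case: w(1) = -3, and -1^2 − 3·1 + 1 = -3.
Assume w(m) = -m^2 − 3m + 1.
Then w(m+1) = w(m) + (-2m − 4) = (-m^2 − 3m + 1) + (-2m − 4) = -m^2 − 5m − 3,
and -(m+1)^2 − 3·(m+1) + 1 = -m^2 − 5m − 3.
By induction, w(k) = -k^2 − 3k + 1 for all k ≥ 1.

w(k) = -k^2 − 3k + 1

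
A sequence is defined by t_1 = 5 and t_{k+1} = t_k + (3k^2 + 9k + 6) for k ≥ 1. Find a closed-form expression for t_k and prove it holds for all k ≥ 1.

Claim: t_k = k^3 + 3k^2 + 2k − 1.

Base case: t_1 = 5, and 1^3 + 3·1^2 + 2·1 − 1 = 5.
Assume t_r = r^3 + 3r^2 + 2r − 1.
Then t_{r+1} = t_r + (3r^2 + 9r + 6) = (r^3 + 3r^2 + 2r − 1) + (3r^2 + 9r + 6) = r^3 + 6r^2 + 11r + 5,
and (r+1)^3 + 3·(r+1)^2 + 2·(r+1) − 1 = r^3 + 6r^2 + 11r + 5.
Hence t_k = k^3 + 3k^2 + 2k − 1 for every k ≥ 1, by induction.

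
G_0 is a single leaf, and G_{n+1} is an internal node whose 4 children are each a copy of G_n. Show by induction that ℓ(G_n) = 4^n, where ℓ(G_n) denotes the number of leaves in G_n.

Base case: ℓ(G_0) = 1, and 4^0 = 1.
Assume ℓ(G_m) = 4^m.
Then ℓ(G_{m+1}) = 4·ℓ(G_m) = 4·4^m = 4^{m+1}.
By induction, ℓ(G_n) = 4^n for all n ≥ 0.

ℓ(G_n) = 4^n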